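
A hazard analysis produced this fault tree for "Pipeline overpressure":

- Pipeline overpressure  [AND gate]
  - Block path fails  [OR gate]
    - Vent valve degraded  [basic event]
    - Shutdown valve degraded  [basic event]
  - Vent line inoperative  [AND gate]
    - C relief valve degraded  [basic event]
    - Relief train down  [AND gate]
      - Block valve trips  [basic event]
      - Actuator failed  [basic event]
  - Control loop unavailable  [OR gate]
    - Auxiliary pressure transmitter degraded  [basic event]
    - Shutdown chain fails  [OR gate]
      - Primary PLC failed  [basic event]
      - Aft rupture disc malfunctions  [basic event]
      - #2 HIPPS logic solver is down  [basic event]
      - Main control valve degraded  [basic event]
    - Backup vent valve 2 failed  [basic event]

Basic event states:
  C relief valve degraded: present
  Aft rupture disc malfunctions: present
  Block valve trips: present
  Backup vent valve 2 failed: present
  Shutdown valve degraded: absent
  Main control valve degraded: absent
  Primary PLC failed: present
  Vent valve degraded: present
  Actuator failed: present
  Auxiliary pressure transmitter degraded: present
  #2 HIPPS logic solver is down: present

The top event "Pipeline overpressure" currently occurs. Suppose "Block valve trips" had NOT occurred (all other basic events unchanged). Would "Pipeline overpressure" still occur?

No

Counterfactual: set "Block valve trips" to not occurred.
Block path fails [OR]: Vent valve degraded=occurs, Shutdown valve degraded=not → at least one input occurs → occurs.
Relief train down [AND]: Block valve trips=not, Actuator failed=occurs → not all inputs occur → does not occur.
Vent line inoperative [AND]: C relief valve degraded=occurs, Relief train down=not → not all inputs occur → does not occur.
Shutdown chain fails [OR]: Primary PLC failed=occurs, Aft rupture disc malfunctions=occurs, #2 HIPPS logic solver is down=occurs, Main control valve degraded=not → at least one input occurs → occurs.
Control loop unavailable [OR]: Auxiliary pressure transmitter degraded=occurs, Shutdown chain fails=occurs, Backup vent valve 2 failed=occurs → at least one input occurs → occurs.
Pipeline overpressure [AND]: Block path fails=occurs, Vent line inoperative=not, Control loop unavailable=occurs → not all inputs occur → does not occur.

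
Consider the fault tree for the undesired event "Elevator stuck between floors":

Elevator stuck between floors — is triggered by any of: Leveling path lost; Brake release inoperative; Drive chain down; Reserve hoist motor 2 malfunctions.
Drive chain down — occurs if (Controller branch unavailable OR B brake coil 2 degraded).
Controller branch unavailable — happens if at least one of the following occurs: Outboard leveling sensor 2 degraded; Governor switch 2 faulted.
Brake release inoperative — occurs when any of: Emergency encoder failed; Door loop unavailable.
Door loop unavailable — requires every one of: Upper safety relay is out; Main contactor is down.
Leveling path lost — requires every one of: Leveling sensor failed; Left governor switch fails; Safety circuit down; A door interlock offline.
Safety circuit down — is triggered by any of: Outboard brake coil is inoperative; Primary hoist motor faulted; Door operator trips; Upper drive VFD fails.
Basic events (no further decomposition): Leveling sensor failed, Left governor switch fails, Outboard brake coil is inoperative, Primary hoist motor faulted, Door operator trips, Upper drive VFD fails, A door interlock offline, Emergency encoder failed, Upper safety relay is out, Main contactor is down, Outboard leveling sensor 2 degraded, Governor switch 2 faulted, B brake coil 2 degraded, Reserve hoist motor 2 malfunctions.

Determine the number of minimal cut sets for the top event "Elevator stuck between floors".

10

Safety circuit down [OR]: union of children's cut sets → 4 cut set(s).
Leveling path lost [AND]: one cut set from each child combined → 1 × 1 × 4 × 1 = 4 cut set(s).
Door loop unavailable [AND]: one cut set from each child combined → 1 × 1 = 1 cut set(s).
Brake release inoperative [OR]: union of children's cut sets → 2 cut set(s).
Controller branch unavailable [OR]: union of children's cut sets → 2 cut set(s).
Drive chain down [OR]: union of children's cut sets → 3 cut set(s).
Elevator stuck between floors [OR]: union of children's cut sets → 10 cut set(s).
Minimal cut sets: {A door interlock offline, Left governor switch fails, Leveling sensor failed, Outboard brake coil is inoperative}; {A door interlock offline, Left governor switch fails, Leveling sensor failed, Primary hoist motor faulted}; {A door interlock offline, Door operator trips, Left governor switch fails, Leveling sensor failed}; {A door interlock offline, Left governor switch fails, Leveling sensor failed, Upper drive VFD fails}; {Emergency encoder failed}; {Main contactor is down, Upper safety relay is out}; {Outboard leveling sensor 2 degraded}; {Governor switch 2 faulted}; {B brake coil 2 degraded}; {Reserve hoist motor 2 malfunctions}.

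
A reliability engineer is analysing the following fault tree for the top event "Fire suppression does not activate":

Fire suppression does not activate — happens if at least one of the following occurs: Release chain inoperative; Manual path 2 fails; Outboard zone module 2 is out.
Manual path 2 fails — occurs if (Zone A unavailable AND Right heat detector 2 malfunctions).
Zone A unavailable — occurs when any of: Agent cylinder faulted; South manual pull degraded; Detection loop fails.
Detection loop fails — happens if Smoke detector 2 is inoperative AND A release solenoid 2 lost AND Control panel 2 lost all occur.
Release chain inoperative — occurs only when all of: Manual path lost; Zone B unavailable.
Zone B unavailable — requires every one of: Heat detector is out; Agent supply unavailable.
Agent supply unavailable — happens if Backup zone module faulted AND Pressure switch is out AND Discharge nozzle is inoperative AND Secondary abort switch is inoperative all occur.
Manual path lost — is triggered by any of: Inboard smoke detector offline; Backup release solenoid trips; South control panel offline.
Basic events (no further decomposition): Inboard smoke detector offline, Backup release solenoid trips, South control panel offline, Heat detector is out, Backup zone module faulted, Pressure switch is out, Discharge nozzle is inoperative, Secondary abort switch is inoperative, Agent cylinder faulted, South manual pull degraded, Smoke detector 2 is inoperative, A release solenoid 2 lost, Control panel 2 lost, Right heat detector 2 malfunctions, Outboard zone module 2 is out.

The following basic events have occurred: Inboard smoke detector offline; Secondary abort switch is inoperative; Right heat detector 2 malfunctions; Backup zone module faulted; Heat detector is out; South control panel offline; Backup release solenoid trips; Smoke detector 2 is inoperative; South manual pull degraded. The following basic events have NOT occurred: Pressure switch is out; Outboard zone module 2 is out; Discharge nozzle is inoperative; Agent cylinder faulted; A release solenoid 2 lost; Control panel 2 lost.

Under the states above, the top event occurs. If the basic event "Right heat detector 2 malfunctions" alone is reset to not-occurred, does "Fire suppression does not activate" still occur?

Counterfactual: set "Right heat detector 2 malfunctions" to not occurred.
Manual path lost [OR]: Inboard smoke detector offline=occurs, Backup release solenoid trips=occurs, South control panel offline=occurs → at least one input occurs → occurs.
Agent supply unavailable [AND]: Backup zone module faulted=occurs, Pressure switch is out=not, Discharge nozzle is inoperative=not, Secondary abort switch is inoperative=occurs → not all inputs occur → does not occur.
Zone B unavailable [AND]: Heat detector is out=occurs, Agent supply unavailable=not → not all inputs occur → does not occur.
Release chain inoperative [AND]: Manual path lost=occurs, Zone B unavailable=not → not all inputs occur → does not occur.
Detection loop fails [AND]: Smoke detector 2 is inoperative=occurs, A release solenoid 2 lost=not, Control panel 2 lost=not → not all inputs occur → does not occur.
Zone A unavailable [OR]: Agent cylinder faulted=not, South manual pull degraded=occurs, Detection loop fails=not → at least one input occurs → occurs.
Manual path 2 fails [AND]: Zone A unavailable=occurs, Right heat detector 2 malfunctions=not → not all inputs occur → does not occur.
Fire suppression does not activate [OR]: Release chain inoperative=not, Manual path 2 fails=not, Outboard zone module 2 is out=not → no input occurs → does not occur.

No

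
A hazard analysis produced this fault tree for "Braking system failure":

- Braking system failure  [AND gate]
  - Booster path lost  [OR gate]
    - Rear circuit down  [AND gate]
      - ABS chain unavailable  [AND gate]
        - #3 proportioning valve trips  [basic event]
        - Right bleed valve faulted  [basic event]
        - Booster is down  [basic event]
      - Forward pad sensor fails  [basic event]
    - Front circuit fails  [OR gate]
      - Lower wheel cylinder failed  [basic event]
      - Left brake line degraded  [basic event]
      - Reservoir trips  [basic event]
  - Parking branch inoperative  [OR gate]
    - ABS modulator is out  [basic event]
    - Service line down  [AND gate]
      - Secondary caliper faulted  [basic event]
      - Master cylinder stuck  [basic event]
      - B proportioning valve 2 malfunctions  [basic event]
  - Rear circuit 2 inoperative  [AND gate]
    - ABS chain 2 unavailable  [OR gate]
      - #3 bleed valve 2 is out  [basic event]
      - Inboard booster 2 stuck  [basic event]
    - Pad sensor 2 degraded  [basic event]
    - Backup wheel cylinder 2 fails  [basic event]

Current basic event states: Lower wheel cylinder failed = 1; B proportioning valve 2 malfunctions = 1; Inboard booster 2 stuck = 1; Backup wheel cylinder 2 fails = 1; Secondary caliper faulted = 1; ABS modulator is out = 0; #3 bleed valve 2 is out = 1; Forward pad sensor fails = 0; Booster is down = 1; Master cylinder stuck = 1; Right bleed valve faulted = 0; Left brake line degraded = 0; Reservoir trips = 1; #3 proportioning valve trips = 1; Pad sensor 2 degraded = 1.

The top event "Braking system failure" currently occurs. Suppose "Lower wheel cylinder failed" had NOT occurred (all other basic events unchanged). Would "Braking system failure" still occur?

Yes

Counterfactual: set "Lower wheel cylinder failed" to not occurred.
ABS chain unavailable [AND]: #3 proportioning valve trips=occurs, Right bleed valve faulted=not, Booster is down=occurs → not all inputs occur → does not occur.
Rear circuit down [AND]: ABS chain unavailable=not, Forward pad sensor fails=not → not all inputs occur → does not occur.
Front circuit fails [OR]: Lower wheel cylinder failed=not, Left brake line degraded=not, Reservoir trips=occurs → at least one input occurs → occurs.
Booster path lost [OR]: Rear circuit down=not, Front circuit fails=occurs → at least one input occurs → occurs.
Service line down [AND]: Secondary caliper faulted=occurs, Master cylinder stuck=occurs, B proportioning valve 2 malfunctions=occurs → all inputs occur → occurs.
Parking branch inoperative [OR]: ABS modulator is out=not, Service line down=occurs → at least one input occurs → occurs.
ABS chain 2 unavailable [OR]: #3 bleed valve 2 is out=occurs, Inboard booster 2 stuck=occurs → at least one input occurs → occurs.
Rear circuit 2 inoperative [AND]: ABS chain 2 unavailable=occurs, Pad sensor 2 degraded=occurs, Backup wheel cylinder 2 fails=occurs → all inputs occur → occurs.
Braking system failure [AND]: Booster path lost=occurs, Parking branch inoperative=occurs, Rear circuit 2 inoperative=occurs → all inputs occur → occurs.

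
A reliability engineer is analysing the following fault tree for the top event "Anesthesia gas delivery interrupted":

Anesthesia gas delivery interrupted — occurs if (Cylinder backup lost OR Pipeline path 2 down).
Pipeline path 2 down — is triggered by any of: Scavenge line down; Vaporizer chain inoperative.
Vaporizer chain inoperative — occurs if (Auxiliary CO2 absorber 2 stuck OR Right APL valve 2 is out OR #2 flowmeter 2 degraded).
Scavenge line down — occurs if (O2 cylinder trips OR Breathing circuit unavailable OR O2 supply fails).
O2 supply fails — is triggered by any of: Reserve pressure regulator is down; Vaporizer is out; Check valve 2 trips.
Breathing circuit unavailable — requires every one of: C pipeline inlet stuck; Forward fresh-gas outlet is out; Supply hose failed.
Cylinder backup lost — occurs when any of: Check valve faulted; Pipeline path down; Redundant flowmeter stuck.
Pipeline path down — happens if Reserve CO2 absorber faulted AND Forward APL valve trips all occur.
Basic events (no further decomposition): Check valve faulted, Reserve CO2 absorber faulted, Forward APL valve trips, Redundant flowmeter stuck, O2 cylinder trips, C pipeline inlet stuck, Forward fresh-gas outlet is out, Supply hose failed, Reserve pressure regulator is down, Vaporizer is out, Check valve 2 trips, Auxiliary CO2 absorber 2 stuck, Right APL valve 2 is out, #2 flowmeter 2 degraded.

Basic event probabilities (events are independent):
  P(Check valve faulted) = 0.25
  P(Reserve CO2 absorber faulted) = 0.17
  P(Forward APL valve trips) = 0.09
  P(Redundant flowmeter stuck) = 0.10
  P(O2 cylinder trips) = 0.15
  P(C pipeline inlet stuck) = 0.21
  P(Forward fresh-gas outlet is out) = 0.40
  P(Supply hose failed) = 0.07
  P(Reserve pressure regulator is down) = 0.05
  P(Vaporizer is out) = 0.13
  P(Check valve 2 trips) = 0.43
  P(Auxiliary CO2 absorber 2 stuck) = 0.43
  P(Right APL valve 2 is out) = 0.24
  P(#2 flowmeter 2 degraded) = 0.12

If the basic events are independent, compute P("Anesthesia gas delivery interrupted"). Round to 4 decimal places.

P(Pipeline path down) [AND] = 0.17 × 0.09 = 0.015300
P(Cylinder backup lost) [OR] = 1 − (1−0.25) × (1−0.015300) × (1−0.10) = 0.335328
P(Breathing circuit unavailable) [AND] = 0.21 × 0.40 × 0.07 = 0.005880
P(O2 supply fails) [OR] = 1 − (1−0.05) × (1−0.13) × (1−0.43) = 0.528895
P(Scavenge line down) [OR] = 1 − (1−0.15) × (1−0.005880) × (1−0.528895) = 0.601915
P(Vaporizer chain inoperative) [OR] = 1 − (1−0.43) × (1−0.24) × (1−0.12) = 0.618784
P(Pipeline path 2 down) [OR] = 1 − (1−0.601915) × (1−0.618784) = 0.848244
P(Anesthesia gas delivery interrupted) [OR] = 1 − (1−0.335328) × (1−0.848244) = 0.899132
Rounded to 4 decimal places: P(Anesthesia gas delivery interrupted) ≈ 0.8991.

0.8991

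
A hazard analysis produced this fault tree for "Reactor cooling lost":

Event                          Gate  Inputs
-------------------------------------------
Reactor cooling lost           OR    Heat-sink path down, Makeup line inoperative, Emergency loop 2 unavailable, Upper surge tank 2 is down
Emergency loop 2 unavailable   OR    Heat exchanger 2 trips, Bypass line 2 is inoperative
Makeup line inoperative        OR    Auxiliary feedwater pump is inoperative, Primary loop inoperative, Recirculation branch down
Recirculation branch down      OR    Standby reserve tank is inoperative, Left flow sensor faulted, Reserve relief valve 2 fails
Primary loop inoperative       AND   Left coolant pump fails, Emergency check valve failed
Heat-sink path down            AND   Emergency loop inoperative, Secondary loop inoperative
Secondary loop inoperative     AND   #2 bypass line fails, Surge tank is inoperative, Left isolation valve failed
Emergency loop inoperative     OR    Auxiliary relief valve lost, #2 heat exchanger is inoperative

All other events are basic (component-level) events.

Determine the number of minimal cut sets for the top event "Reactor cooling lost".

10

Emergency loop inoperative [OR]: union of children's cut sets → 2 cut set(s).
Secondary loop inoperative [AND]: one cut set from each child combined → 1 × 1 × 1 = 1 cut set(s).
Heat-sink path down [AND]: one cut set from each child combined → 2 × 1 = 2 cut set(s).
Primary loop inoperative [AND]: one cut set from each child combined → 1 × 1 = 1 cut set(s).
Recirculation branch down [OR]: union of children's cut sets → 3 cut set(s).
Makeup line inoperative [OR]: union of children's cut sets → 5 cut set(s).
Emergency loop 2 unavailable [OR]: union of children's cut sets → 2 cut set(s).
Reactor cooling lost [OR]: union of children's cut sets → 10 cut set(s).
Minimal cut sets: {#2 bypass line fails, Auxiliary relief valve lost, Left isolation valve failed, Surge tank is inoperative}; {#2 bypass line fails, #2 heat exchanger is inoperative, Left isolation valve failed, Surge tank is inoperative}; {Auxiliary feedwater pump is inoperative}; {Emergency check valve failed, Left coolant pump fails}; {Standby reserve tank is inoperative}; {Left flow sensor faulted}; {Reserve relief valve 2 fails}; {Heat exchanger 2 trips}; {Bypass line 2 is inoperative}; {Upper surge tank 2 is down}.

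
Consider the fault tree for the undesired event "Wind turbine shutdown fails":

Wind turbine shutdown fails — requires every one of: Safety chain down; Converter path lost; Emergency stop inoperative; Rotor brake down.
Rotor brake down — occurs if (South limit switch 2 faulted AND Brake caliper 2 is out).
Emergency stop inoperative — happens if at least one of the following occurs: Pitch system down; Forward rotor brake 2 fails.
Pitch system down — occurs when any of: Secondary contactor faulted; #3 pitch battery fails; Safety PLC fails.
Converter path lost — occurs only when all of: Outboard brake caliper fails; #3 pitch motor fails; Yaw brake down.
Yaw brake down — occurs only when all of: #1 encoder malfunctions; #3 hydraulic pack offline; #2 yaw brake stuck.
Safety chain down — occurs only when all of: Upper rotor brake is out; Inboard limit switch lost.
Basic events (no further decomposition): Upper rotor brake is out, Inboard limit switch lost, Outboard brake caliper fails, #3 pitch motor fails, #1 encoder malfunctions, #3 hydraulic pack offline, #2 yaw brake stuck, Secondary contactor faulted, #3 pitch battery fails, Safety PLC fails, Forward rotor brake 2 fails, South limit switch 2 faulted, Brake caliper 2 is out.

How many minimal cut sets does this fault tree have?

4

Safety chain down [AND]: one cut set from each child combined → 1 × 1 = 1 cut set(s).
Yaw brake down [AND]: one cut set from each child combined → 1 × 1 × 1 = 1 cut set(s).
Converter path lost [AND]: one cut set from each child combined → 1 × 1 × 1 = 1 cut set(s).
Pitch system down [OR]: union of children's cut sets → 3 cut set(s).
Emergency stop inoperative [OR]: union of children's cut sets → 4 cut set(s).
Rotor brake down [AND]: one cut set from each child combined → 1 × 1 = 1 cut set(s).
Wind turbine shutdown fails [AND]: one cut set from each child combined → 1 × 1 × 4 × 1 = 4 cut set(s).
Minimal cut sets: {#1 encoder malfunctions, #2 yaw brake stuck, #3 hydraulic pack offline, #3 pitch motor fails, Brake caliper 2 is out, Inboard limit switch lost, Outboard brake caliper fails, Secondary contactor faulted, South limit switch 2 faulted, Upper rotor brake is out}; {#1 encoder malfunctions, #2 yaw brake stuck, #3 hydraulic pack offline, #3 pitch battery fails, #3 pitch motor fails, Brake caliper 2 is out, Inboard limit switch lost, Outboard brake caliper fails, South limit switch 2 faulted, Upper rotor brake is out}; {#1 encoder malfunctions, #2 yaw brake stuck, #3 hydraulic pack offline, #3 pitch motor fails, Brake caliper 2 is out, Inboard limit switch lost, Outboard brake caliper fails, Safety PLC fails, South limit switch 2 faulted, Upper rotor brake is out}; {#1 encoder malfunctions, #2 yaw brake stuck, #3 hydraulic pack offline, #3 pitch motor fails, Brake caliper 2 is out, Forward rotor brake 2 fails, Inboard limit switch lost, Outboard brake caliper fails, South limit switch 2 faulted, Upper rotor brake is out}.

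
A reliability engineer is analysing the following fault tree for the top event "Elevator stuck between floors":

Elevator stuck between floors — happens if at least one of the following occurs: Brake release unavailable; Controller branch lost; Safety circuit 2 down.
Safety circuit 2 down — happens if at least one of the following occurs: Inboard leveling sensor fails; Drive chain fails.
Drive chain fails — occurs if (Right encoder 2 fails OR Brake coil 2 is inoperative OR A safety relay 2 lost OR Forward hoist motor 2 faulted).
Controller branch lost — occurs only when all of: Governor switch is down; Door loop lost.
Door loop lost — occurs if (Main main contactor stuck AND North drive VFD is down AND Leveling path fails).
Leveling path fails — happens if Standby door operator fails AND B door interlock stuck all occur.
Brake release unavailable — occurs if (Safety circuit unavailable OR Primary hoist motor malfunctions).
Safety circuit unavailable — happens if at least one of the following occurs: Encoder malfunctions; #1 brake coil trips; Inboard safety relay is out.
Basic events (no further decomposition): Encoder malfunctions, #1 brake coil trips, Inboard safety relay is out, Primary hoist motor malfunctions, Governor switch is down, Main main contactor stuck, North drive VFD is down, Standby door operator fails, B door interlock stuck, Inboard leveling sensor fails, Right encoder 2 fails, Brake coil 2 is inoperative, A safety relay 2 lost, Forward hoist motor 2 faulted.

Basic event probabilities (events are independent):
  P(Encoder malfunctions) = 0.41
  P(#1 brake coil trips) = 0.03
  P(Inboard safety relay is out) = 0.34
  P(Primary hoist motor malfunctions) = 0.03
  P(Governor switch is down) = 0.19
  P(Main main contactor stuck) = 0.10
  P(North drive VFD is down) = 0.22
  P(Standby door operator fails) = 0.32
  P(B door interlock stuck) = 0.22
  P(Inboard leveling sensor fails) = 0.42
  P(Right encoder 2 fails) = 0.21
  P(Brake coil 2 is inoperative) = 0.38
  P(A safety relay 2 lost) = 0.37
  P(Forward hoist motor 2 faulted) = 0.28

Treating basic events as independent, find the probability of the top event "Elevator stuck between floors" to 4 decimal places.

P(Safety circuit unavailable) [OR] = 1 − (1−0.41) × (1−0.03) × (1−0.34) = 0.622282
P(Brake release unavailable) [OR] = 1 − (1−0.622282) × (1−0.03) = 0.633614
P(Leveling path fails) [AND] = 0.32 × 0.22 = 0.070400
P(Door loop lost) [AND] = 0.10 × 0.22 × 0.070400 = 0.001549
P(Controller branch lost) [AND] = 0.19 × 0.001549 = 0.000294
P(Drive chain fails) [OR] = 1 − (1−0.21) × (1−0.38) × (1−0.37) × (1−0.28) = 0.777827
P(Safety circuit 2 down) [OR] = 1 − (1−0.42) × (1−0.777827) = 0.871140
P(Elevator stuck between floors) [OR] = 1 − (1−0.633614) × (1−0.000294) × (1−0.871140) = 0.952801
Rounded to 4 decimal places: P(Elevator stuck between floors) ≈ 0.9528.

0.9528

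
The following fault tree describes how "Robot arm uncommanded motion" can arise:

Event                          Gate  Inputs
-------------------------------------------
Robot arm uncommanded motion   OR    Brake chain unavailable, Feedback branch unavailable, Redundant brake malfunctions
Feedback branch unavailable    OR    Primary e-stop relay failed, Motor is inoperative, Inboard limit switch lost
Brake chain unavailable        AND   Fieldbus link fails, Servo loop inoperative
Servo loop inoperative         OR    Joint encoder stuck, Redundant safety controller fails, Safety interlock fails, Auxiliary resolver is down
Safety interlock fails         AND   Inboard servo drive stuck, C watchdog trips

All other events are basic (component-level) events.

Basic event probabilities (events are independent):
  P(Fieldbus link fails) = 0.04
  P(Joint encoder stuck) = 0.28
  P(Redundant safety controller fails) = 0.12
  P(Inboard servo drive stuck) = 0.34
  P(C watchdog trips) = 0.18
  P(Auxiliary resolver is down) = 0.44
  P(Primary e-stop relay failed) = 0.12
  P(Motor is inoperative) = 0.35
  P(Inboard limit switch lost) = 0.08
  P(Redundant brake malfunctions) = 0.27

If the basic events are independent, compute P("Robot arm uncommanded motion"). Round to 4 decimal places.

P(Safety interlock fails) [AND] = 0.34 × 0.18 = 0.061200
P(Servo loop inoperative) [OR] = 1 − (1−0.28) × (1−0.12) × (1−0.061200) × (1−0.44) = 0.666899
P(Brake chain unavailable) [AND] = 0.04 × 0.666899 = 0.026676
P(Feedback branch unavailable) [OR] = 1 − (1−0.12) × (1−0.35) × (1−0.08) = 0.473760
P(Robot arm uncommanded motion) [OR] = 1 − (1−0.026676) × (1−0.473760) × (1−0.27) = 0.626093
Rounded to 4 decimal places: P(Robot arm uncommanded motion) ≈ 0.6261.

0.6261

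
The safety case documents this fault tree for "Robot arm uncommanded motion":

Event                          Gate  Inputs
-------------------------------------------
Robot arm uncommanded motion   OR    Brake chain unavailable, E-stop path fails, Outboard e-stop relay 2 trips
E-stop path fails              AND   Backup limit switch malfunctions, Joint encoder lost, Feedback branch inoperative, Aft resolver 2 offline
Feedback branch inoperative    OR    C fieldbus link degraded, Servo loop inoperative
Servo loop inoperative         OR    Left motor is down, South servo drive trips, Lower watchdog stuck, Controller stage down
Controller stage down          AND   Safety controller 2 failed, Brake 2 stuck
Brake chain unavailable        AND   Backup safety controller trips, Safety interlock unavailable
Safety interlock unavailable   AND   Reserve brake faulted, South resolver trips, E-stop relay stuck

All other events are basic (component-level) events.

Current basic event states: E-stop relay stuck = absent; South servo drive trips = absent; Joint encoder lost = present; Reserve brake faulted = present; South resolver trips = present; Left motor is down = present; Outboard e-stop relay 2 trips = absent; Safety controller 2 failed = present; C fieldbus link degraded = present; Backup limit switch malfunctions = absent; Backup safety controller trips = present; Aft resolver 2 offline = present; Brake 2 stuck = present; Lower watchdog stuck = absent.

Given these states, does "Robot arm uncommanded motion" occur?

Safety interlock unavailable [AND]: Reserve brake faulted=occurs, South resolver trips=occurs, E-stop relay stuck=not → not all inputs occur → does not occur.
Brake chain unavailable [AND]: Backup safety controller trips=occurs, Safety interlock unavailable=not → not all inputs occur → does not occur.
Controller stage down [AND]: Safety controller 2 failed=occurs, Brake 2 stuck=occurs → all inputs occur → occurs.
Servo loop inoperative [OR]: Left motor is down=occurs, South servo drive trips=not, Lower watchdog stuck=not, Controller stage down=occurs → at least one input occurs → occurs.
Feedback branch inoperative [OR]: C fieldbus link degraded=occurs, Servo loop inoperative=occurs → at least one input occurs → occurs.
E-stop path fails [AND]: Backup limit switch malfunctions=not, Joint encoder lost=occurs, Feedback branch inoperative=occurs, Aft resolver 2 offline=occurs → not all inputs occur → does not occur.
Robot arm uncommanded motion [OR]: Brake chain unavailable=not, E-stop path fails=not, Outboard e-stop relay 2 trips=not → no input occurs → does not occur.

No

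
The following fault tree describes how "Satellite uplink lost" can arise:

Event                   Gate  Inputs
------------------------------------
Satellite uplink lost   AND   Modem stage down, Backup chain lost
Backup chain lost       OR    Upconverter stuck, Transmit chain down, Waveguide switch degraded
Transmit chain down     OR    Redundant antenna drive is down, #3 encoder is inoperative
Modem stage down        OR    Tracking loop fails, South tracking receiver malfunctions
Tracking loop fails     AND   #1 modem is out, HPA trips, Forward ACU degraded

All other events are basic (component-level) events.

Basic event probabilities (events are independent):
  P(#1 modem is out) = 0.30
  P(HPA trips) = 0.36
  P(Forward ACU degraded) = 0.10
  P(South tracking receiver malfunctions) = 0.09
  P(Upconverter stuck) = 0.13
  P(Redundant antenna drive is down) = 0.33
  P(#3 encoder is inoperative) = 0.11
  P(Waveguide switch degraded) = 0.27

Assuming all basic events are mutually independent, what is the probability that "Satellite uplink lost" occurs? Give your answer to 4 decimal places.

0.0620

P(Tracking loop fails) [AND] = 0.30 × 0.36 × 0.10 = 0.010800
P(Modem stage down) [OR] = 1 − (1−0.010800) × (1−0.09) = 0.099828
P(Transmit chain down) [OR] = 1 − (1−0.33) × (1−0.11) = 0.403700
P(Backup chain lost) [OR] = 1 − (1−0.13) × (1−0.403700) × (1−0.27) = 0.621290
P(Satellite uplink lost) [AND] = 0.099828 × 0.621290 = 0.062022
Rounded to 4 decimal places: P(Satellite uplink lost) ≈ 0.0620.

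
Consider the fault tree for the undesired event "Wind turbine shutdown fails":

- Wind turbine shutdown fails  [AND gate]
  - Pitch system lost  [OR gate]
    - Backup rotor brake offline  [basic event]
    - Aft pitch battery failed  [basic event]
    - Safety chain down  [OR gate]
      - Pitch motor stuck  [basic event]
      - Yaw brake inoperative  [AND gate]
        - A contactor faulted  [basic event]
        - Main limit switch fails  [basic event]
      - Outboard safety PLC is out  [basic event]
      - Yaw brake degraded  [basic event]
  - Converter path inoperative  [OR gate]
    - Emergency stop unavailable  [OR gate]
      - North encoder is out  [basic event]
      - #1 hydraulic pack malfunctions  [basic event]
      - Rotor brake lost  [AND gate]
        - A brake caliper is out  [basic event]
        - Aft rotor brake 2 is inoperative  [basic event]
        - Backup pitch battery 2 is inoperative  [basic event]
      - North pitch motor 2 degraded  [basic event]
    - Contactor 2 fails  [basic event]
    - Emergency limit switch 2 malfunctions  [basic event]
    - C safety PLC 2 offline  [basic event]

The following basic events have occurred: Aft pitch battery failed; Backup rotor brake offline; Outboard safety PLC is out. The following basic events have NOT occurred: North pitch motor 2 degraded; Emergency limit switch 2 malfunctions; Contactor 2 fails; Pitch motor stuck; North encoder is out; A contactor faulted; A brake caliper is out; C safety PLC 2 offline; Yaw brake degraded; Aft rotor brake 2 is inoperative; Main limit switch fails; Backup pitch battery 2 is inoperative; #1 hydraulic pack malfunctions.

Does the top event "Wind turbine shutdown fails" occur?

Yaw brake inoperative [AND]: A contactor faulted=not, Main limit switch fails=not → not all inputs occur → does not occur.
Safety chain down [OR]: Pitch motor stuck=not, Yaw brake inoperative=not, Outboard safety PLC is out=occurs, Yaw brake degraded=not → at least one input occurs → occurs.
Pitch system lost [OR]: Backup rotor brake offline=occurs, Aft pitch battery failed=occurs, Safety chain down=occurs → at least one input occurs → occurs.
Rotor brake lost [AND]: A brake caliper is out=not, Aft rotor brake 2 is inoperative=not, Backup pitch battery 2 is inoperative=not → not all inputs occur → does not occur.
Emergency stop unavailable [OR]: North encoder is out=not, #1 hydraulic pack malfunctions=not, Rotor brake lost=not, North pitch motor 2 degraded=not → no input occurs → does not occur.
Converter path inoperative [OR]: Emergency stop unavailable=not, Contactor 2 fails=not, Emergency limit switch 2 malfunctions=not, C safety PLC 2 offline=not → no input occurs → does not occur.
Wind turbine shutdown fails [AND]: Pitch system lost=occurs, Converter path inoperative=not → not all inputs occur → does not occur.

No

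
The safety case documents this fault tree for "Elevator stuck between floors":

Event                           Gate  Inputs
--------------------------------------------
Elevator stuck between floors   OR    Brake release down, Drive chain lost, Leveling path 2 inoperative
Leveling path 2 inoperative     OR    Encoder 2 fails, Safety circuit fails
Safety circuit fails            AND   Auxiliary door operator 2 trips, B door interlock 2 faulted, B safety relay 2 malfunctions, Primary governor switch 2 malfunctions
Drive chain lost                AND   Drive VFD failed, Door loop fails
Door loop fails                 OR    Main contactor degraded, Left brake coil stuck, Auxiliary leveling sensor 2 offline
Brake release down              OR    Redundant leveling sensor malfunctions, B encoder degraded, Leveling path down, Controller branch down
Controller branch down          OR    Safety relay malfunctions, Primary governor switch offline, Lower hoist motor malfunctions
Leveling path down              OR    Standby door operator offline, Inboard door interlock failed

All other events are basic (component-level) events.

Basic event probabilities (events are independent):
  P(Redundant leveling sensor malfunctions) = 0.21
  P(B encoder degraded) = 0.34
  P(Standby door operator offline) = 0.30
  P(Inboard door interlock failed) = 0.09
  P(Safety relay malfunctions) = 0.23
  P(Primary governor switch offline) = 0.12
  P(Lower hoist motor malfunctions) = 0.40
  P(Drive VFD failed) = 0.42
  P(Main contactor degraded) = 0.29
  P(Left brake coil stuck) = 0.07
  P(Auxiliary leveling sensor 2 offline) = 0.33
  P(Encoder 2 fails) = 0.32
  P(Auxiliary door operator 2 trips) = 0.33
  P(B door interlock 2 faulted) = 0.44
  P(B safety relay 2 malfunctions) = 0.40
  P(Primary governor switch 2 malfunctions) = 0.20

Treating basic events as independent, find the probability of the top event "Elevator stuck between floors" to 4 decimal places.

0.9305

P(Leveling path down) [OR] = 1 − (1−0.30) × (1−0.09) = 0.363000
P(Controller branch down) [OR] = 1 − (1−0.23) × (1−0.12) × (1−0.40) = 0.593440
P(Brake release down) [OR] = 1 − (1−0.21) × (1−0.34) × (1−0.363000) × (1−0.593440) = 0.864968
P(Door loop fails) [OR] = 1 − (1−0.29) × (1−0.07) × (1−0.33) = 0.557599
P(Drive chain lost) [AND] = 0.42 × 0.557599 = 0.234192
P(Safety circuit fails) [AND] = 0.33 × 0.44 × 0.40 × 0.20 = 0.011616
P(Leveling path 2 inoperative) [OR] = 1 − (1−0.32) × (1−0.011616) = 0.327899
P(Elevator stuck between floors) [OR] = 1 − (1−0.864968) × (1−0.234192) × (1−0.327899) = 0.930499
Rounded to 4 decimal places: P(Elevator stuck between floors) ≈ 0.9305.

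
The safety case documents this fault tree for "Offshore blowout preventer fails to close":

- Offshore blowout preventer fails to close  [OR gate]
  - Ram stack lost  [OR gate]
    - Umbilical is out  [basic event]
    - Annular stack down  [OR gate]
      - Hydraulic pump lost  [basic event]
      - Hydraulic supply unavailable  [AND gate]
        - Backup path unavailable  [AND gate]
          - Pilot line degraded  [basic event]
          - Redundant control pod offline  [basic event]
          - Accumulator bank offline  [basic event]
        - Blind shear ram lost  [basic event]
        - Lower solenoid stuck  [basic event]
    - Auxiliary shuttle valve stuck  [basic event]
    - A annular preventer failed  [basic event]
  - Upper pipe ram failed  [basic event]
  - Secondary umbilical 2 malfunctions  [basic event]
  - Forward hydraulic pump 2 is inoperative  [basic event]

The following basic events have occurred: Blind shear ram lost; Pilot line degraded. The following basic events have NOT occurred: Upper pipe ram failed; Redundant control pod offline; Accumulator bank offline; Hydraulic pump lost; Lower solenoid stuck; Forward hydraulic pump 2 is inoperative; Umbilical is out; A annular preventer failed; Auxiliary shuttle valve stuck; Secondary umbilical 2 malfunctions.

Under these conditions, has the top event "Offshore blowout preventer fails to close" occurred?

Backup path unavailable [AND]: Pilot line degraded=occurs, Redundant control pod offline=not, Accumulator bank offline=not → not all inputs occur → does not occur.
Hydraulic supply unavailable [AND]: Backup path unavailable=not, Blind shear ram lost=occurs, Lower solenoid stuck=not → not all inputs occur → does not occur.
Annular stack down [OR]: Hydraulic pump lost=not, Hydraulic supply unavailable=not → no input occurs → does not occur.
Ram stack lost [OR]: Umbilical is out=not, Annular stack down=not, Auxiliary shuttle valve stuck=not, A annular preventer failed=not → no input occurs → does not occur.
Offshore blowout preventer fails to close [OR]: Ram stack lost=not, Upper pipe ram failed=not, Secondary umbilical 2 malfunctions=not, Forward hydraulic pump 2 is inoperative=not → no input occurs → does not occur.

No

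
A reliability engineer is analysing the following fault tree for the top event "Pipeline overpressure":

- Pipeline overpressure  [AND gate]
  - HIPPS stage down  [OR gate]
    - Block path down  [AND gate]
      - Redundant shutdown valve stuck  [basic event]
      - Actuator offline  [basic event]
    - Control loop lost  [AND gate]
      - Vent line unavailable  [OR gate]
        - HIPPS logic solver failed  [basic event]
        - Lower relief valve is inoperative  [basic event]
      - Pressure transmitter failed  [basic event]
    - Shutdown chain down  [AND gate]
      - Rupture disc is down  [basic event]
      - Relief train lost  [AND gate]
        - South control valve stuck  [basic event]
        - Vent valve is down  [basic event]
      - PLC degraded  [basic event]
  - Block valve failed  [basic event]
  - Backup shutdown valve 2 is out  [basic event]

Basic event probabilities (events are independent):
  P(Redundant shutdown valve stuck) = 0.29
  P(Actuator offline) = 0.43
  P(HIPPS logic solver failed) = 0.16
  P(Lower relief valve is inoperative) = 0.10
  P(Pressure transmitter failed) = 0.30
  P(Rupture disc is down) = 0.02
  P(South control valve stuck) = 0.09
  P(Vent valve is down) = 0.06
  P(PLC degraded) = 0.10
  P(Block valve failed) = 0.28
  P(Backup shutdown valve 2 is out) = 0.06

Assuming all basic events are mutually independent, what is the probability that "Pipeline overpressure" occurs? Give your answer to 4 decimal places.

0.0032

P(Block path down) [AND] = 0.29 × 0.43 = 0.124700
P(Vent line unavailable) [OR] = 1 − (1−0.16) × (1−0.10) = 0.244000
P(Control loop lost) [AND] = 0.244000 × 0.30 = 0.073200
P(Relief train lost) [AND] = 0.09 × 0.06 = 0.005400
P(Shutdown chain down) [AND] = 0.02 × 0.005400 × 0.10 = 0.000011
P(HIPPS stage down) [OR] = 1 − (1−0.124700) × (1−0.073200) × (1−0.000011) = 0.188781
P(Pipeline overpressure) [AND] = 0.188781 × 0.28 × 0.06 = 0.003172
Rounded to 4 decimal places: P(Pipeline overpressure) ≈ 0.0032.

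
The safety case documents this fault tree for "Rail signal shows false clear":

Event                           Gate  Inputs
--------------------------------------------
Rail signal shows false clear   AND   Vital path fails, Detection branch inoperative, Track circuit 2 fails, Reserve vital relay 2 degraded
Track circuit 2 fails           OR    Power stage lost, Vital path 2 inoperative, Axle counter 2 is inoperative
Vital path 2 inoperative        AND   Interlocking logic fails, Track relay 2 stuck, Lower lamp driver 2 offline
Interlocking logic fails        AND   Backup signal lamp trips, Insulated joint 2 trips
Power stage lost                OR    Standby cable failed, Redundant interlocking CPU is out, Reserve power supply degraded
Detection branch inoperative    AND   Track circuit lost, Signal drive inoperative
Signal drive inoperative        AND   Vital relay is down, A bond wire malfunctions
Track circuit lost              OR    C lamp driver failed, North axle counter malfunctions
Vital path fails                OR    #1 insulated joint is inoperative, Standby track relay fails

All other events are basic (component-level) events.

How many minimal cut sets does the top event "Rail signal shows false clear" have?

Vital path fails [OR]: union of children's cut sets → 2 cut set(s).
Track circuit lost [OR]: union of children's cut sets → 2 cut set(s).
Signal drive inoperative [AND]: one cut set from each child combined → 1 × 1 = 1 cut set(s).
Detection branch inoperative [AND]: one cut set from each child combined → 2 × 1 = 2 cut set(s).
Power stage lost [OR]: union of children's cut sets → 3 cut set(s).
Interlocking logic fails [AND]: one cut set from each child combined → 1 × 1 = 1 cut set(s).
Vital path 2 inoperative [AND]: one cut set from each child combined → 1 × 1 × 1 = 1 cut set(s).
Track circuit 2 fails [OR]: union of children's cut sets → 5 cut set(s).
Rail signal shows false clear [AND]: one cut set from each child combined → 2 × 2 × 5 × 1 = 20 cut set(s).

20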